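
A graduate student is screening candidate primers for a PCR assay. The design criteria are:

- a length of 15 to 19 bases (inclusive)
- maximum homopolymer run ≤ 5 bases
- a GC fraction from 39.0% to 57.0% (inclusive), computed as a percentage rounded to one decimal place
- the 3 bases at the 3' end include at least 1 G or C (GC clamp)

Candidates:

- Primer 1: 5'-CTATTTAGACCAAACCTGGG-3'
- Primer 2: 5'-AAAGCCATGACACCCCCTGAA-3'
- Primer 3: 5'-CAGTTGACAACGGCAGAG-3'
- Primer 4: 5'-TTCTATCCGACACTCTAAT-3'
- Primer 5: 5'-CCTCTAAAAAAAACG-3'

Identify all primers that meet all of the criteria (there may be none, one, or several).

Primer 1 (20 nt, A=6 T=5 G=4 C=5): length 20, outside 15–19 ✗; longest run = 3 ✓; GC 9/20 = 45.0% ✓; 3' end GGG has 3 G/C ✓ — fails.
Primer 2 (21 nt, A=8 T=2 G=3 C=8): length 21, outside 15–19 ✗; longest run = 5 ✓; GC 11/21 = 52.4% ✓; 3' end GAA has 1 G/C ✓ — fails.
Primer 3 (18 nt, A=6 T=2 G=6 C=4): length 18 ✓; longest run = 2 ✓; GC 10/18 = 55.6% ✓; 3' end GAG has 2 G/C ✓ — passes.
Primer 4 (19 nt, A=5 T=7 G=1 C=6): length 19 ✓; longest run = 2 ✓; GC 7/19 = 36.8%, outside 39.0–57.0% ✗; 3' end AAT has 0 G/C, need ≥1 ✗ — fails.
Primer 5 (15 nt, A=8 T=2 G=1 C=4): length 15 ✓; longest run = 8, exceeds 5 ✗; GC 5/15 = 33.3%, outside 39.0–57.0% ✗; 3' end ACG has 2 G/C ✓ — fails.

Primer 3 only.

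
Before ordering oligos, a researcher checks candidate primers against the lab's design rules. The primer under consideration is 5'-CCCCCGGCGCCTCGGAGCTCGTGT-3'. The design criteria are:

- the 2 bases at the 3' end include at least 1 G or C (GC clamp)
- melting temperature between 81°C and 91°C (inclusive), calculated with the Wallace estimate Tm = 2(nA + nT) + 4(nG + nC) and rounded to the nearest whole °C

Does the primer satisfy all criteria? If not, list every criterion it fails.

Base counts: A=1, T=4, G=8, C=11 (length 24).
GC clamp: 3' end GT has 1 G/C ✓
Tm: Tm = 2·5 + 4·19 = 86°C ✓

Meets all criteria.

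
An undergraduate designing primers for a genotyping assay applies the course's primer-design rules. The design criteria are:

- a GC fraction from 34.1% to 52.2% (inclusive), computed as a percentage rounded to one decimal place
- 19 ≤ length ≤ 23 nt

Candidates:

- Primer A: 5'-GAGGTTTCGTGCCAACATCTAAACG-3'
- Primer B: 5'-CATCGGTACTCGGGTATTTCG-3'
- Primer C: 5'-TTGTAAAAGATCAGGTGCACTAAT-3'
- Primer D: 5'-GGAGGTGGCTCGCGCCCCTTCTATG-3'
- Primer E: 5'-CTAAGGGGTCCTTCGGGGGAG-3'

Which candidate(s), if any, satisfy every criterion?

Primer A (25 nt, A=7 T=6 G=6 C=6): GC 12/25 = 48.0% ✓; length 25, outside 19–23 ✗ — fails.
Primer B (21 nt, A=3 T=7 G=6 C=5): GC 11/21 = 52.4%, outside 34.1–52.2% ✗; length 21 ✓ — fails.
Primer C (24 nt, A=9 T=7 G=5 C=3): GC 8/24 = 33.3%, outside 34.1–52.2% ✗; length 24, outside 19–23 ✗ — fails.
Primer D (25 nt, A=2 T=6 G=9 C=8): GC 17/25 = 68.0%, outside 34.1–52.2% ✗; length 25, outside 19–23 ✗ — fails.
Primer E (21 nt, A=3 T=4 G=10 C=4): GC 14/21 = 66.7%, outside 34.1–52.2% ✗; length 21 ✓ — fails.

None of the candidates satisfy all criteria.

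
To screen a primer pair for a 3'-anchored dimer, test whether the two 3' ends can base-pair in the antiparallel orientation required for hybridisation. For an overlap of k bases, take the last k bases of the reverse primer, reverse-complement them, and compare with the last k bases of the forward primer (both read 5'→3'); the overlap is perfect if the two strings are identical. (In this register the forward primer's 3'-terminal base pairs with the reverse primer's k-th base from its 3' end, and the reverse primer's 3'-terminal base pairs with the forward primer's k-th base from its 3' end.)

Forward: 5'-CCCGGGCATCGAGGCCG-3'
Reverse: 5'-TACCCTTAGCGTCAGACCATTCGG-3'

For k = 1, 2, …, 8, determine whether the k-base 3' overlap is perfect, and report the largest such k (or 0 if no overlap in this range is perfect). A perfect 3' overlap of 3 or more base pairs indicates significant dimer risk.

Last 8 bases (5'→3') — forward …CGAGGCCG, reverse …CCATTCGG.
Reverse complement of the reverse primer's last 8 bases: CCGAATGG; its first k bases are the reverse complement of the reverse primer's last k bases, so a perfect k-base overlap needs the forward primer's last k bases to equal them.
Comparing (forward last k vs required): k=1: G vs C ✗; k=2: CG vs CC ✗; k=3: CCG vs CCG ✓; k=4: GCCG vs CCGA ✗; k=5: GGCCG vs CCGAA ✗; k=6: AGGCCG vs CCGAAT ✗; k=7: GAGGCCG vs CCGAATG ✗; k=8: CGAGGCCG vs CCGAATGG ✗.
Only k = 3 is perfect, so the longest perfect 3' overlap is 3.

Longest perfect overlap: 3 complementary base pairs; significant dimer risk (threshold 3).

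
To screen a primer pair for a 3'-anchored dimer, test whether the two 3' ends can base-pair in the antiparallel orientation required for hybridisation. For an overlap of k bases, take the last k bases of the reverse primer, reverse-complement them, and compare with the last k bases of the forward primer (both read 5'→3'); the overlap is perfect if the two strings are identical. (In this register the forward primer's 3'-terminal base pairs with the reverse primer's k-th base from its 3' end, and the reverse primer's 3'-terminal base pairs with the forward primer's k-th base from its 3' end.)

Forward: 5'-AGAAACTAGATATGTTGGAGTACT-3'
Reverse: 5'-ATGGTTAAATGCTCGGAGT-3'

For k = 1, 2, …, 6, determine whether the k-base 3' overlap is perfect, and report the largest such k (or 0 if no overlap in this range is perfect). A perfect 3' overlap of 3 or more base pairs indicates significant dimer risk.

Longest perfect overlap: 3 complementary base pairs; significant dimer risk (threshold 3).

Last 6 bases (5'→3') — forward …AGTACT, reverse …CGGAGT.
Reverse complement of the reverse primer's last 6 bases: ACTCCG; its first k bases are the reverse complement of the reverse primer's last k bases, so a perfect k-base overlap needs the forward primer's last k bases to equal them.
Comparing (forward last k vs required): k=1: T vs A ✗; k=2: CT vs AC ✗; k=3: ACT vs ACT ✓; k=4: TACT vs ACTC ✗; k=5: GTACT vs ACTCC ✗; k=6: AGTACT vs ACTCCG ✗.
Only k = 3 is perfect, so the longest perfect 3' overlap is 3.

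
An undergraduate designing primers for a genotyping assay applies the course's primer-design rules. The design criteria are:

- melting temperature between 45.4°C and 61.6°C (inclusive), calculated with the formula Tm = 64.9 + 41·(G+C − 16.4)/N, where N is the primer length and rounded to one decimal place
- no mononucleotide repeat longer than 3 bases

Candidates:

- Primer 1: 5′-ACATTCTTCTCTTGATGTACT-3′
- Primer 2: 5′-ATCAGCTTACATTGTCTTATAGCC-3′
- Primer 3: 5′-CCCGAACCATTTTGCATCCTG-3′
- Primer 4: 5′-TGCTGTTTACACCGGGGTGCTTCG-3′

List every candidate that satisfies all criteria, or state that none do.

Primer 1 and Primer 2.

Primer 1 (21 nt, A=4 T=10 G=2 C=5): Tm = 64.9 + 41·(7 − 16.4)/21 = 46.5°C ✓; longest run = 2 ✓ — passes.
Primer 2 (24 nt, A=6 T=9 G=3 C=6): Tm = 64.9 + 41·(9 − 16.4)/24 = 52.3°C ✓; longest run = 2 ✓ — passes.
Primer 3 (21 nt, A=4 T=6 G=3 C=8): Tm = 64.9 + 41·(11 − 16.4)/21 = 54.4°C ✓; longest run = 4, exceeds 3 ✗ — fails.
Primer 4 (24 nt, A=2 T=8 G=8 C=6): Tm = 64.9 + 41·(14 − 16.4)/24 = 60.8°C ✓; longest run = 4, exceeds 3 ✗ — fails.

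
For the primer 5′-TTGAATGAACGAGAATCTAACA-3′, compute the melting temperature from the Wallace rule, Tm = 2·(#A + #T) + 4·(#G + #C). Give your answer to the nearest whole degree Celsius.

Base counts: A=10, T=5, G=4, C=3 (length 22).
Tm = 2·(10+5) + 4·(4+3) = 2·15 + 4·7 = 30 + 28 = 58°C.

58°C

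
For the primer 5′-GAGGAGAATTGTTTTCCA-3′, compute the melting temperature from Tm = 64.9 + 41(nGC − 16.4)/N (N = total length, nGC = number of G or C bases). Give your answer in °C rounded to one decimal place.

Base counts: A=5, T=6, G=5, C=2; G+C = 7, N = 18.
Tm = 64.9 + 41·(7 − 16.4)/18 = 64.9 + -385.40/18 = 43.5°C.

43.5°C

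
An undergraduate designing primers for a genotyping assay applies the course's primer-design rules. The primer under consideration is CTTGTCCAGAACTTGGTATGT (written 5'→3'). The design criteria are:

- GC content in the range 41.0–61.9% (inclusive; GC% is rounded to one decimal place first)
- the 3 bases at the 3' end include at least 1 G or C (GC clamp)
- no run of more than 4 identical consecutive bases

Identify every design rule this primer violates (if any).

Base counts: A=4, T=8, G=5, C=4 (length 21).
GC content: GC 9/21 = 42.9% ✓
GC clamp: 3' end TGT has 1 G/C ✓
homopolymer run: longest run = 2 ✓

Meets all criteria.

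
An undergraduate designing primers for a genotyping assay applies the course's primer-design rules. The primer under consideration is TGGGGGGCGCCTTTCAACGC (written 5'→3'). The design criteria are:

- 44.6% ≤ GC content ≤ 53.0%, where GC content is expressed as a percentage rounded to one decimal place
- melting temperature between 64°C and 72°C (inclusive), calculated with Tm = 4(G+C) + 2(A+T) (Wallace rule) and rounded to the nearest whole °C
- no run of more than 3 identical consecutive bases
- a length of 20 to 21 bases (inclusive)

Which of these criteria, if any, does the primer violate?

Base counts: A=2, T=4, G=8, C=6 (length 20).
GC content: GC 14/20 = 70.0%, outside 44.6–53.0% ✗
Tm: Tm = 2·6 + 4·14 = 68°C ✓
homopolymer run: longest run = 6, exceeds 3 ✗
length: length 20 ✓

Fails: GC content, homopolymer run.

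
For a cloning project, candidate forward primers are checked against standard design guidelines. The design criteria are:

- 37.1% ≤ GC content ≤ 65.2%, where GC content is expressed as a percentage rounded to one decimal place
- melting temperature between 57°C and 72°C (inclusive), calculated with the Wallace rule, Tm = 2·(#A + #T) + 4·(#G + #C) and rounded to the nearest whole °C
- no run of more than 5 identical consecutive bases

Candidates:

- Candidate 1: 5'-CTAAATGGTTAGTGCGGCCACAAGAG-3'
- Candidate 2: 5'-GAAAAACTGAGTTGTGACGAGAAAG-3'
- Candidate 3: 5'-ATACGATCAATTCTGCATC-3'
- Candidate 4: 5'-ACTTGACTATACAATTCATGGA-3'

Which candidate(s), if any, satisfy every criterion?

Candidate 2 only.

Candidate 1 (26 nt, A=8 T=5 G=8 C=5): GC 13/26 = 50.0% ✓; Tm = 2·13 + 4·13 = 78°C, outside 57–72°C ✗; longest run = 3 ✓ — fails.
Candidate 2 (25 nt, A=11 T=4 G=8 C=2): GC 10/25 = 40.0% ✓; Tm = 2·15 + 4·10 = 70°C ✓; longest run = 5 ✓ — passes.
Candidate 3 (19 nt, A=6 T=6 G=2 C=5): GC 7/19 = 36.8%, outside 37.1–65.2% ✗; Tm = 2·12 + 4·7 = 52°C, outside 57–72°C ✗; longest run = 2 ✓ — fails.
Candidate 4 (22 nt, A=8 T=7 G=3 C=4): GC 7/22 = 31.8%, outside 37.1–65.2% ✗; Tm = 2·15 + 4·7 = 58°C ✓; longest run = 2 ✓ — fails.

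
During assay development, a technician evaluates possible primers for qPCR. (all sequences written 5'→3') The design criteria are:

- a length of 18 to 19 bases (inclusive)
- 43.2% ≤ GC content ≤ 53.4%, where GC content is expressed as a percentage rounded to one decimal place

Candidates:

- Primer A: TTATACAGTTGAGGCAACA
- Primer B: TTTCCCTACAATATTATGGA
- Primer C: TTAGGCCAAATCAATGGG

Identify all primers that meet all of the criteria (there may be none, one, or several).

Primer A (19 nt, A=7 T=5 G=4 C=3): length 19 ✓; GC 7/19 = 36.8%, outside 43.2–53.4% ✗ — fails.
Primer B (20 nt, A=6 T=8 G=2 C=4): length 20, outside 18–19 ✗; GC 6/20 = 30.0%, outside 43.2–53.4% ✗ — fails.
Primer C (18 nt, A=6 T=4 G=5 C=3): length 18 ✓; GC 8/18 = 44.4% ✓ — passes.

Primer C only.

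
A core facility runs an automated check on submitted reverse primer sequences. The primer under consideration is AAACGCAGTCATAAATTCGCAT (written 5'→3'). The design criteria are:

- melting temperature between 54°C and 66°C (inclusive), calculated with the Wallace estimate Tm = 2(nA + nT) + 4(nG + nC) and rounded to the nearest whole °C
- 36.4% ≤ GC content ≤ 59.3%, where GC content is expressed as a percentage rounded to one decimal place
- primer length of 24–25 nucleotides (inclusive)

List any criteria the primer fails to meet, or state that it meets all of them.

Fails: length.

Base counts: A=9, T=5, G=3, C=5 (length 22).
Tm: Tm = 2·14 + 4·8 = 60°C ✓
GC content: GC 8/22 = 36.4% ✓
length: length 22, outside 24–25 ✗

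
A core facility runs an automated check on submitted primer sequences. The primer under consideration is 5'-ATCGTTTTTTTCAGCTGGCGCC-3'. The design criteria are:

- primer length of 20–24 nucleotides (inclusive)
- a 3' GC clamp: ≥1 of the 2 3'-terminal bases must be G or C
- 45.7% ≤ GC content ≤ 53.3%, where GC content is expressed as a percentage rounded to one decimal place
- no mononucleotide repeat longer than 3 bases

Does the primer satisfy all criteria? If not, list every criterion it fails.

Fails: homopolymer run.

Base counts: A=2, T=9, G=5, C=6 (length 22).
length: length 22 ✓
GC clamp: 3' end CC has 2 G/C ✓
GC content: GC 11/22 = 50.0% ✓
homopolymer run: longest run = 7, exceeds 3 ✗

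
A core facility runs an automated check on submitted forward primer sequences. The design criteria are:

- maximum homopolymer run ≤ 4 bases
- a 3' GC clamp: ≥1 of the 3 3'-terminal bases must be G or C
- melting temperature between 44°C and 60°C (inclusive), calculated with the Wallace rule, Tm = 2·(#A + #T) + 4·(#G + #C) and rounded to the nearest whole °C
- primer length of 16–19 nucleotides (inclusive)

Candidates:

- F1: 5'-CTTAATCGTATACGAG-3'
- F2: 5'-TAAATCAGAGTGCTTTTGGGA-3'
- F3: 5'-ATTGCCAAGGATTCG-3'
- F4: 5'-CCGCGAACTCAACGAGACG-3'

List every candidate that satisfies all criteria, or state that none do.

F1 (16 nt, A=5 T=5 G=3 C=3): longest run = 2 ✓; 3' end GAG has 2 G/C ✓; Tm = 2·10 + 4·6 = 44°C ✓; length 16 ✓ — passes.
F2 (21 nt, A=6 T=7 G=6 C=2): longest run = 4 ✓; 3' end GGA has 2 G/C ✓; Tm = 2·13 + 4·8 = 58°C ✓; length 21, outside 16–19 ✗ — fails.
F3 (15 nt, A=4 T=4 G=4 C=3): longest run = 2 ✓; 3' end TCG has 2 G/C ✓; Tm = 2·8 + 4·7 = 44°C ✓; length 15, outside 16–19 ✗ — fails.
F4 (19 nt, A=6 T=1 G=5 C=7): longest run = 2 ✓; 3' end ACG has 2 G/C ✓; Tm = 2·7 + 4·12 = 62°C, outside 44–60°C ✗; length 19 ✓ — fails.

F1 only.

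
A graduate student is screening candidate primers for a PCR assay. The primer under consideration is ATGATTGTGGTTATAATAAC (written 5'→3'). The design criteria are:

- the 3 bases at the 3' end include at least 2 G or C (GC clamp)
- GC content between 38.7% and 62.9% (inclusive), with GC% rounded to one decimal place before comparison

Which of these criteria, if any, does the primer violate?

Base counts: A=7, T=8, G=4, C=1 (length 20).
GC clamp: 3' end AAC has 1 G/C, need ≥2 ✗
GC content: GC 5/20 = 25.0%, outside 38.7–62.9% ✗

Fails: GC clamp, GC content.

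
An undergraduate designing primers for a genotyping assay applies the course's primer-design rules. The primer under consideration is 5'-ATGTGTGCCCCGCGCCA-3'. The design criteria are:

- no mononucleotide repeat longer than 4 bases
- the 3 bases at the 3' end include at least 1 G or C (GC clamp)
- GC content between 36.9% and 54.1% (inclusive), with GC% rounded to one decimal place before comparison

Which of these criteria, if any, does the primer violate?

Fails: GC content.

Base counts: A=2, T=3, G=5, C=7 (length 17).
homopolymer run: longest run = 4 ✓
GC clamp: 3' end CCA has 2 G/C ✓
GC content: GC 12/17 = 70.6%, outside 36.9–54.1% ✗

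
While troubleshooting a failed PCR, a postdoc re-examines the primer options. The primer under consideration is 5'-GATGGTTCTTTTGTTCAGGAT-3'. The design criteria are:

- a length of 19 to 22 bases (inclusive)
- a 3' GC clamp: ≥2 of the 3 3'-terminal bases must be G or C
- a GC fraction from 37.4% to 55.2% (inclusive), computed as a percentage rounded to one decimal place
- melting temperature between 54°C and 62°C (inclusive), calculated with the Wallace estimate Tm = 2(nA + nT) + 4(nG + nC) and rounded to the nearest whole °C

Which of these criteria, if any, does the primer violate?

Base counts: A=3, T=10, G=6, C=2 (length 21).
length: length 21 ✓
GC clamp: 3' end GAT has 1 G/C, need ≥2 ✗
GC content: GC 8/21 = 38.1% ✓
Tm: Tm = 2·13 + 4·8 = 58°C ✓

Fails: GC clamp.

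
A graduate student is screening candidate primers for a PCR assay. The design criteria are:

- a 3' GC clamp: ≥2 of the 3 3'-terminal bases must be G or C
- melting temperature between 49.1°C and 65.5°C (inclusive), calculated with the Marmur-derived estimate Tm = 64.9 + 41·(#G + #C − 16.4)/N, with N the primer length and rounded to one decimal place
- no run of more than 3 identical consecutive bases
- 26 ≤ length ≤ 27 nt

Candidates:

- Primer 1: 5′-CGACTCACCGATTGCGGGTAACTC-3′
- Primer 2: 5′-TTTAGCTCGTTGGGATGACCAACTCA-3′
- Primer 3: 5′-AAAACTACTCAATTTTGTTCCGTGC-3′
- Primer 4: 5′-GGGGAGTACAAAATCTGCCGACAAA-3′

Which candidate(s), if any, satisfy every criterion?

None of the candidates satisfy all criteria.

Primer 1 (24 nt, A=5 T=5 G=6 C=8): 3' end CTC has 2 G/C ✓; Tm = 64.9 + 41·(14 − 16.4)/24 = 60.8°C ✓; longest run = 3 ✓; length 24, outside 26–27 ✗ — fails.
Primer 2 (26 nt, A=6 T=8 G=6 C=6): 3' end TCA has 1 G/C, need ≥2 ✗; Tm = 64.9 + 41·(12 − 16.4)/26 = 58.0°C ✓; longest run = 3 ✓; length 26 ✓ — fails.
Primer 3 (25 nt, A=7 T=9 G=3 C=6): 3' end TGC has 2 G/C ✓; Tm = 64.9 + 41·(9 − 16.4)/25 = 52.8°C ✓; longest run = 4, exceeds 3 ✗; length 25, outside 26–27 ✗ — fails.
Primer 4 (25 nt, A=10 T=3 G=7 C=5): 3' end AAA has 0 G/C, need ≥2 ✗; Tm = 64.9 + 41·(12 − 16.4)/25 = 57.7°C ✓; longest run = 4, exceeds 3 ✗; length 25, outside 26–27 ✗ — fails.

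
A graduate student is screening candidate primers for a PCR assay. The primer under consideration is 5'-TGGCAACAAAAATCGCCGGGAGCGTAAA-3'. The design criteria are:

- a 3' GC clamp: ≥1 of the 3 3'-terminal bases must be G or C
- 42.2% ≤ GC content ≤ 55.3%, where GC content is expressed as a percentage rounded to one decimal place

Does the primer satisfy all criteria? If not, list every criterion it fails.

Base counts: A=11, T=3, G=8, C=6 (length 28).
GC clamp: 3' end AAA has 0 G/C, need ≥1 ✗
GC content: GC 14/28 = 50.0% ✓

Fails: GC clamp.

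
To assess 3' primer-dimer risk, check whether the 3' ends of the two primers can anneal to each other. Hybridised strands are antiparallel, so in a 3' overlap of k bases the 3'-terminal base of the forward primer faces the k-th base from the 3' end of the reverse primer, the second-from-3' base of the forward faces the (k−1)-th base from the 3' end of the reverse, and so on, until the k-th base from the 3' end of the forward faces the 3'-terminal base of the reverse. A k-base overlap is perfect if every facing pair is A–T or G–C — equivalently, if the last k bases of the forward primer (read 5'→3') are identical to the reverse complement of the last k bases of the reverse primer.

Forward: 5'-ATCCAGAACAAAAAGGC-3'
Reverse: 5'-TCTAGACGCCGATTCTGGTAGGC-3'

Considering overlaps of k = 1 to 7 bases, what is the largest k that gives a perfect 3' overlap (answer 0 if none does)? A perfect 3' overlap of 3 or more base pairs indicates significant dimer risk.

Longest perfect overlap: 2 complementary base pairs; below the dimer-risk threshold (threshold 3).

Last 7 bases (5'→3') — forward …AAAAGGC, reverse …GGTAGGC.
Reverse complement of the reverse primer's last 7 bases: GCCTACC; its first k bases are the reverse complement of the reverse primer's last k bases, so a perfect k-base overlap needs the forward primer's last k bases to equal them.
Comparing (forward last k vs required): k=1: C vs G ✗; k=2: GC vs GC ✓; k=3: GGC vs GCC ✗; k=4: AGGC vs GCCT ✗; k=5: AAGGC vs GCCTA ✗; k=6: AAAGGC vs GCCTAC ✗; k=7: AAAAGGC vs GCCTACC ✗.
Only k = 2 is perfect, so the longest perfect 3' overlap is 2.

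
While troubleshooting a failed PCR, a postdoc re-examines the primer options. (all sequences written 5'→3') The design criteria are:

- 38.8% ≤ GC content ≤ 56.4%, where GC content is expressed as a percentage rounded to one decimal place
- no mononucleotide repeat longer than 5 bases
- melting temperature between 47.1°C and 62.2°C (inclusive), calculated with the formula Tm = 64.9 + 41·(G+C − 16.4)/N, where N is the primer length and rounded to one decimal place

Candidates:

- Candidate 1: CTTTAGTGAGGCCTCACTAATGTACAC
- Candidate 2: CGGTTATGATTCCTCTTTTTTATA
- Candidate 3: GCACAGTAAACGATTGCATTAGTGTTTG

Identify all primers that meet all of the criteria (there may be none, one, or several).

Candidate 1 (27 nt, A=7 T=8 G=5 C=7): GC 12/27 = 44.4% ✓; longest run = 3 ✓; Tm = 64.9 + 41·(12 − 16.4)/27 = 58.2°C ✓ — passes.
Candidate 2 (24 nt, A=4 T=13 G=3 C=4): GC 7/24 = 29.2%, outside 38.8–56.4% ✗; longest run = 6, exceeds 5 ✗; Tm = 64.9 + 41·(7 − 16.4)/24 = 48.8°C ✓ — fails.
Candidate 3 (28 nt, A=8 T=9 G=7 C=4): GC 11/28 = 39.3% ✓; longest run = 3 ✓; Tm = 64.9 + 41·(11 − 16.4)/28 = 57.0°C ✓ — passes.

Candidate 1 and Candidate 3.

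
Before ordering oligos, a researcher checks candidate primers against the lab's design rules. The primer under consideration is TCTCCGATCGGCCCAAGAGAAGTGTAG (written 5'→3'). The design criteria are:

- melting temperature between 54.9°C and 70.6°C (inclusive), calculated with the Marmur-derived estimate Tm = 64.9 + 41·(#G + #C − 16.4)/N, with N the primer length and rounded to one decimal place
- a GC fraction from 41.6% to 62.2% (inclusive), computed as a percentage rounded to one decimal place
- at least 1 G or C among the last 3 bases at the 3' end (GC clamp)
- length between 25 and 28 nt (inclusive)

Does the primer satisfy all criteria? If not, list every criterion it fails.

Meets all criteria.

Base counts: A=7, T=5, G=8, C=7 (length 27).
Tm: Tm = 64.9 + 41·(15 − 16.4)/27 = 62.8°C ✓
GC content: GC 15/27 = 55.6% ✓
GC clamp: 3' end TAG has 1 G/C ✓
length: length 27 ✓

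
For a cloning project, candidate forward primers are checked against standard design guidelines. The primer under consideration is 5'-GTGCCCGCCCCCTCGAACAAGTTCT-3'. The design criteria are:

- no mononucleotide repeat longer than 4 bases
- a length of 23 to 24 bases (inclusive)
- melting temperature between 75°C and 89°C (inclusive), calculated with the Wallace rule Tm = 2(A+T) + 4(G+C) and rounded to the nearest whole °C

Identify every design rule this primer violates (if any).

Fails: homopolymer run, length.

Base counts: A=4, T=5, G=5, C=11 (length 25).
homopolymer run: longest run = 5, exceeds 4 ✗
length: length 25, outside 23–24 ✗
Tm: Tm = 2·9 + 4·16 = 82°C ✓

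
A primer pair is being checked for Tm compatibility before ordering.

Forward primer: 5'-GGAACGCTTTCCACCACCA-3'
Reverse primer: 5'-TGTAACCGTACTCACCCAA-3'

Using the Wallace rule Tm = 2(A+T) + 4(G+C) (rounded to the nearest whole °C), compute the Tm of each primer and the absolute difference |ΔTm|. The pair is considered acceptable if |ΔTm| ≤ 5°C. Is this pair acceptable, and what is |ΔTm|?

|ΔTm| = 4°C; the pair is acceptable.

Forward: A=5 T=3 G=3 C=8 → Tm = 2·8 + 4·11 = 60°C.
Reverse: A=6 T=4 G=2 C=7 → Tm = 2·10 + 4·9 = 56°C.
|ΔTm| = |60 − 56| = 4°C, ≤ 5°C.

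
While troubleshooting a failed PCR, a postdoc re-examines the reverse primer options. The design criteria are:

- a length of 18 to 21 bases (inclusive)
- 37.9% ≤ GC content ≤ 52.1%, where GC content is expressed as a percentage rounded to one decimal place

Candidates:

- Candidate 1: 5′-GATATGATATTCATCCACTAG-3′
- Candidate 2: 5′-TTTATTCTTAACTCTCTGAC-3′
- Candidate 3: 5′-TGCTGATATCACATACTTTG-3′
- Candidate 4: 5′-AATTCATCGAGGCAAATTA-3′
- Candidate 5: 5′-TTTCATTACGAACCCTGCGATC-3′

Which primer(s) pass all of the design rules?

None of the candidates satisfy all criteria.

Candidate 1 (21 nt, A=7 T=7 G=3 C=4): length 21 ✓; GC 7/21 = 33.3%, outside 37.9–52.1% ✗ — fails.
Candidate 2 (20 nt, A=4 T=10 G=1 C=5): length 20 ✓; GC 6/20 = 30.0%, outside 37.9–52.1% ✗ — fails.
Candidate 3 (20 nt, A=5 T=8 G=3 C=4): length 20 ✓; GC 7/20 = 35.0%, outside 37.9–52.1% ✗ — fails.
Candidate 4 (19 nt, A=8 T=5 G=3 C=3): length 19 ✓; GC 6/19 = 31.6%, outside 37.9–52.1% ✗ — fails.
Candidate 5 (22 nt, A=5 T=7 G=3 C=7): length 22, outside 18–21 ✗; GC 10/22 = 45.5% ✓ — fails.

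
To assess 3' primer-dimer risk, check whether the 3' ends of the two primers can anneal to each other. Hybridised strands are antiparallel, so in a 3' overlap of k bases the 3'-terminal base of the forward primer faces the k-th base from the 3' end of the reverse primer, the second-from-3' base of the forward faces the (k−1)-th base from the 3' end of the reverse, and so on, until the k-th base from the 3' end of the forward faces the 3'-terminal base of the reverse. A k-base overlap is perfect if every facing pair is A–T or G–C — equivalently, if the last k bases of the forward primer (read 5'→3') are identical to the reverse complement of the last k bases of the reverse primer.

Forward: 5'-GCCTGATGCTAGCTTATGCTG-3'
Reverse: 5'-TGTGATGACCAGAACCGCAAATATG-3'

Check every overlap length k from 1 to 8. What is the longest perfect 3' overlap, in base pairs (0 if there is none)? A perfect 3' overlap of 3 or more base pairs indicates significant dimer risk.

Longest perfect overlap: 0 complementary base pairs; below the dimer-risk threshold (threshold 3).

Last 8 bases (5'→3') — forward …TTATGCTG, reverse …CAAATATG.
Reverse complement of the reverse primer's last 8 bases: CATATTTG; its first k bases are the reverse complement of the reverse primer's last k bases, so a perfect k-base overlap needs the forward primer's last k bases to equal them.
Comparing (forward last k vs required): k=1: G vs C ✗; k=2: TG vs CA ✗; k=3: CTG vs CAT ✗; k=4: GCTG vs CATA ✗; k=5: TGCTG vs CATAT ✗; k=6: ATGCTG vs CATATT ✗; k=7: TATGCTG vs CATATTT ✗; k=8: TTATGCTG vs CATATTTG ✗.
No overlap length from 1 to 8 is perfect, so the longest perfect 3' overlap is 0.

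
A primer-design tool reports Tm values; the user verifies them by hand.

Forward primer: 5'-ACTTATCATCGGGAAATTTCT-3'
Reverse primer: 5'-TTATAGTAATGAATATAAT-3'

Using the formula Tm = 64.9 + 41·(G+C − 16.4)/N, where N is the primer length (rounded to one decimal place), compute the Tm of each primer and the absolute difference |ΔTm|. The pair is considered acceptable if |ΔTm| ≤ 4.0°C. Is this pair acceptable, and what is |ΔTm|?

Forward: G+C = 7, N = 21 → Tm = 64.9 + 41·(7 − 16.4)/21 = 46.5°C.
Reverse: G+C = 2, N = 19 → Tm = 64.9 + 41·(2 − 16.4)/19 = 33.8°C.
|ΔTm| = |46.5 − 33.8| = 12.7°C, > 4.0°C.

|ΔTm| = 12.7°C; the pair is not acceptable.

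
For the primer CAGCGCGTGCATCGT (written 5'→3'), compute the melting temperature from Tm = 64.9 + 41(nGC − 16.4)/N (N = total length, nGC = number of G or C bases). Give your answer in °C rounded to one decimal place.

47.4°C

Base counts: A=2, T=3, G=5, C=5; G+C = 10, N = 15.
Tm = 64.9 + 41·(10 − 16.4)/15 = 64.9 + -262.40/15 = 47.4°C.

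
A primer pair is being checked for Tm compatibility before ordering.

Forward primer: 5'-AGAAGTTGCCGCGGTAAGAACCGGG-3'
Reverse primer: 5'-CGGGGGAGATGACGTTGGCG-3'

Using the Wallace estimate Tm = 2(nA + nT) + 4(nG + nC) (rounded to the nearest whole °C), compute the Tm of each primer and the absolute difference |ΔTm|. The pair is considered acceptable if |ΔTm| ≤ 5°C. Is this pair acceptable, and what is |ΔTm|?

|ΔTm| = 12°C; the pair is not acceptable.

Forward: A=7 T=3 G=10 C=5 → Tm = 2·10 + 4·15 = 80°C.
Reverse: A=3 T=3 G=11 C=3 → Tm = 2·6 + 4·14 = 68°C.
|ΔTm| = |80 − 68| = 12°C, > 5°C.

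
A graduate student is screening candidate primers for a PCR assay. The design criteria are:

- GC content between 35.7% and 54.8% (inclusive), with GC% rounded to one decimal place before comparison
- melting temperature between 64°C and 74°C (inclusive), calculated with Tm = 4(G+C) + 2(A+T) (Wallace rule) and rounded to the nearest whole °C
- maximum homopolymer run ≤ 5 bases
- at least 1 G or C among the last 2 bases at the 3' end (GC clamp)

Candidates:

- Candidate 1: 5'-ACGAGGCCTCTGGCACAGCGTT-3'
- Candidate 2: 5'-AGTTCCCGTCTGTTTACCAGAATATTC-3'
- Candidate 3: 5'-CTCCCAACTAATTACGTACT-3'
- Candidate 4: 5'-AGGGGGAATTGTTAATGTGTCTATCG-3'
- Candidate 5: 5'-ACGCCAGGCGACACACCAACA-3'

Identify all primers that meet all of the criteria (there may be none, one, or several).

Candidate 4 only.

Candidate 1 (22 nt, A=4 T=4 G=7 C=7): GC 14/22 = 63.6%, outside 35.7–54.8% ✗; Tm = 2·8 + 4·14 = 72°C ✓; longest run = 2 ✓; 3' end TT has 0 G/C, need ≥1 ✗ — fails.
Candidate 2 (27 nt, A=6 T=10 G=4 C=7): GC 11/27 = 40.7% ✓; Tm = 2·16 + 4·11 = 76°C, outside 64–74°C ✗; longest run = 3 ✓; 3' end TC has 1 G/C ✓ — fails.
Candidate 3 (20 nt, A=6 T=6 G=1 C=7): GC 8/20 = 40.0% ✓; Tm = 2·12 + 4·8 = 56°C, outside 64–74°C ✗; longest run = 3 ✓; 3' end CT has 1 G/C ✓ — fails.
Candidate 4 (26 nt, A=6 T=9 G=9 C=2): GC 11/26 = 42.3% ✓; Tm = 2·15 + 4·11 = 74°C ✓; longest run = 5 ✓; 3' end CG has 2 G/C ✓ — passes.
Candidate 5 (21 nt, A=8 T=0 G=4 C=9): GC 13/21 = 61.9%, outside 35.7–54.8% ✗; Tm = 2·8 + 4·13 = 68°C ✓; longest run = 2 ✓; 3' end CA has 1 G/C ✓ — fails.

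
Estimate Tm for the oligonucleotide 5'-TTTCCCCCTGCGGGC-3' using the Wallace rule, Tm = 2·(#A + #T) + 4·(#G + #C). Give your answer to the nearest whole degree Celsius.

52°C

Base counts: A=0, T=4, G=4, C=7 (length 15).
Tm = 2·(0+4) + 4·(4+7) = 2·4 + 4·11 = 8 + 44 = 52°C.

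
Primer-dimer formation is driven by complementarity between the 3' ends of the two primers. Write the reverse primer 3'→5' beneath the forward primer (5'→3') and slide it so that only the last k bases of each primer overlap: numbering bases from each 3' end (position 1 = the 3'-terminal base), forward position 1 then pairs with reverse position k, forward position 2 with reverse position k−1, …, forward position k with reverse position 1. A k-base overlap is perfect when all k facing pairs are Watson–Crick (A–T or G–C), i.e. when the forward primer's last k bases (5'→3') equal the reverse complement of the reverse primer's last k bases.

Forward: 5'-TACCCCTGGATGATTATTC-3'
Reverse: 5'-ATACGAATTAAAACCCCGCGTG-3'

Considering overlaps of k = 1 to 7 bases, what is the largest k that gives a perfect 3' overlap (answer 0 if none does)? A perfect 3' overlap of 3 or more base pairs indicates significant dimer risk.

Last 7 bases (5'→3') — forward …ATTATTC, reverse …CCGCGTG.
Reverse complement of the reverse primer's last 7 bases: CACGCGG; its first k bases are the reverse complement of the reverse primer's last k bases, so a perfect k-base overlap needs the forward primer's last k bases to equal them.
Comparing (forward last k vs required): k=1: C vs C ✓; k=2: TC vs CA ✗; k=3: TTC vs CAC ✗; k=4: ATTC vs CACG ✗; k=5: TATTC vs CACGC ✗; k=6: TTATTC vs CACGCG ✗; k=7: ATTATTC vs CACGCGG ✗.
Only k = 1 is perfect, so the longest perfect 3' overlap is 1.

Longest perfect overlap: 1 complementary base pair; below the dimer-risk threshold (threshold 3).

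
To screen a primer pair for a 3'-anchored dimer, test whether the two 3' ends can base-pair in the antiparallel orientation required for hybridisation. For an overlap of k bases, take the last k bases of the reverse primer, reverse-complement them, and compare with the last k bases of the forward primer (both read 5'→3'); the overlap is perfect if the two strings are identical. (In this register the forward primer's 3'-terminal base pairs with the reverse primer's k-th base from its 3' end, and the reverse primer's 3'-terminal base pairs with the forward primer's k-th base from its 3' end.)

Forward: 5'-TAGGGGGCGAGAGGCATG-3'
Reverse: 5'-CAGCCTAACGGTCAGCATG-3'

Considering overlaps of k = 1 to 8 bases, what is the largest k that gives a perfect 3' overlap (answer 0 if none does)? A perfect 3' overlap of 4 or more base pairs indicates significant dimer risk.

Longest perfect overlap: 4 complementary base pairs; significant dimer risk (threshold 4).

Last 8 bases (5'→3') — forward …GAGGCATG, reverse …TCAGCATG.
Reverse complement of the reverse primer's last 8 bases: CATGCTGA; its first k bases are the reverse complement of the reverse primer's last k bases, so a perfect k-base overlap needs the forward primer's last k bases to equal them.
Comparing (forward last k vs required): k=1: G vs C ✗; k=2: TG vs CA ✗; k=3: ATG vs CAT ✗; k=4: CATG vs CATG ✓; k=5: GCATG vs CATGC ✗; k=6: GGCATG vs CATGCT ✗; k=7: AGGCATG vs CATGCTG ✗; k=8: GAGGCATG vs CATGCTGA ✗.
Only k = 4 is perfect, so the longest perfect 3' overlap is 4.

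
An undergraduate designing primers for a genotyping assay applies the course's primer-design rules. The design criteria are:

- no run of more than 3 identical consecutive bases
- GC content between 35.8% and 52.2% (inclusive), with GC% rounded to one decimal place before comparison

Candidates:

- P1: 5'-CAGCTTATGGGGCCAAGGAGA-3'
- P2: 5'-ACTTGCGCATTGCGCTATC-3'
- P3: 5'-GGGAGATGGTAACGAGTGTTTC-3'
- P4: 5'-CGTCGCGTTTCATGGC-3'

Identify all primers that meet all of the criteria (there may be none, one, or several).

P3 only.

P1 (21 nt, A=6 T=3 G=8 C=4): longest run = 4, exceeds 3 ✗; GC 12/21 = 57.1%, outside 35.8–52.2% ✗ — fails.
P2 (19 nt, A=3 T=6 G=4 C=6): longest run = 2 ✓; GC 10/19 = 52.6%, outside 35.8–52.2% ✗ — fails.
P3 (22 nt, A=5 T=6 G=9 C=2): longest run = 3 ✓; GC 11/22 = 50.0% ✓ — passes.
P4 (16 nt, A=1 T=5 G=5 C=5): longest run = 3 ✓; GC 10/16 = 62.5%, outside 35.8–52.2% ✗ — fails.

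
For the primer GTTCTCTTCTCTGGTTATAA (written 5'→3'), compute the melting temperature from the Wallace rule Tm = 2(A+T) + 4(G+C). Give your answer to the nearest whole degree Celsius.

54°C

Base counts: A=3, T=10, G=3, C=4 (length 20).
Tm = 2·(3+10) + 4·(3+4) = 2·13 + 4·7 = 26 + 28 = 54°C.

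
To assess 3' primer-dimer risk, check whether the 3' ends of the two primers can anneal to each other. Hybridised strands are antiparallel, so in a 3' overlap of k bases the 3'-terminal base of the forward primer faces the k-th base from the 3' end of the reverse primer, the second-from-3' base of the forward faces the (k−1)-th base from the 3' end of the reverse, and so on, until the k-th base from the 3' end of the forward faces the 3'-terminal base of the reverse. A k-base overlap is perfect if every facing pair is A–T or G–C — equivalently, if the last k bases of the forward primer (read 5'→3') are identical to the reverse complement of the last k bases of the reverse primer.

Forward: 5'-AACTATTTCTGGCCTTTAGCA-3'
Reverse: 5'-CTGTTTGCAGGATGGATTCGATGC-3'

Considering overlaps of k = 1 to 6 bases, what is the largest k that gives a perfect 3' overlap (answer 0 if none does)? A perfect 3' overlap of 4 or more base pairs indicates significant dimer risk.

Longest perfect overlap: 3 complementary base pairs; below the dimer-risk threshold (threshold 4).

Last 6 bases (5'→3') — forward …TTAGCA, reverse …CGATGC.
Reverse complement of the reverse primer's last 6 bases: GCATCG; its first k bases are the reverse complement of the reverse primer's last k bases, so a perfect k-base overlap needs the forward primer's last k bases to equal them.
Comparing (forward last k vs required): k=1: A vs G ✗; k=2: CA vs GC ✗; k=3: GCA vs GCA ✓; k=4: AGCA vs GCAT ✗; k=5: TAGCA vs GCATC ✗; k=6: TTAGCA vs GCATCG ✗.
Only k = 3 is perfect, so the longest perfect 3' overlap is 3.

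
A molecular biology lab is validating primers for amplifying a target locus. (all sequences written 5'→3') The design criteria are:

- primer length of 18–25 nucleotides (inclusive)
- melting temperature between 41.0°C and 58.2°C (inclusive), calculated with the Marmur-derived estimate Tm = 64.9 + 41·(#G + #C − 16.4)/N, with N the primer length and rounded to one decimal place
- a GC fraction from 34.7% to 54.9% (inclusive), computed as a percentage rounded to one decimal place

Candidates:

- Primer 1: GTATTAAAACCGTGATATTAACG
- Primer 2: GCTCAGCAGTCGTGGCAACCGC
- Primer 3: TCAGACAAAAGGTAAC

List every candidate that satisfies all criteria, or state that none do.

Primer 1 (23 nt, A=9 T=7 G=4 C=3): length 23 ✓; Tm = 64.9 + 41·(7 − 16.4)/23 = 48.1°C ✓; GC 7/23 = 30.4%, outside 34.7–54.9% ✗ — fails.
Primer 2 (22 nt, A=4 T=3 G=7 C=8): length 22 ✓; Tm = 64.9 + 41·(15 − 16.4)/22 = 62.3°C, outside 41.0–58.2°C ✗; GC 15/22 = 68.2%, outside 34.7–54.9% ✗ — fails.
Primer 3 (16 nt, A=8 T=2 G=3 C=3): length 16, outside 18–25 ✗; Tm = 64.9 + 41·(6 − 16.4)/16 = 38.3°C, outside 41.0–58.2°C ✗; GC 6/16 = 37.5% ✓ — fails.

None of the candidates satisfy all criteria.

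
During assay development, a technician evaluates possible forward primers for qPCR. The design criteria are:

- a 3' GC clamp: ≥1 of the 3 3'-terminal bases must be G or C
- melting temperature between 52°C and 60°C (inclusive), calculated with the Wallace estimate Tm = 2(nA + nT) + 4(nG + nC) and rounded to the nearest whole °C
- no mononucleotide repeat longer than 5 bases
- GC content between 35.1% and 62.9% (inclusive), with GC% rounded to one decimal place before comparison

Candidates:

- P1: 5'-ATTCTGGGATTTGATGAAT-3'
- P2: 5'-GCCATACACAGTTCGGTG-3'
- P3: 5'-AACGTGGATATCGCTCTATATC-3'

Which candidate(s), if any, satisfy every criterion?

P2 only.

P1 (19 nt, A=5 T=8 G=5 C=1): 3' end AAT has 0 G/C, need ≥1 ✗; Tm = 2·13 + 4·6 = 50°C, outside 52–60°C ✗; longest run = 3 ✓; GC 6/19 = 31.6%, outside 35.1–62.9% ✗ — fails.
P2 (18 nt, A=4 T=4 G=5 C=5): 3' end GTG has 2 G/C ✓; Tm = 2·8 + 4·10 = 56°C ✓; longest run = 2 ✓; GC 10/18 = 55.6% ✓ — passes.
P3 (22 nt, A=6 T=7 G=4 C=5): 3' end ATC has 1 G/C ✓; Tm = 2·13 + 4·9 = 62°C, outside 52–60°C ✗; longest run = 2 ✓; GC 9/22 = 40.9% ✓ — fails.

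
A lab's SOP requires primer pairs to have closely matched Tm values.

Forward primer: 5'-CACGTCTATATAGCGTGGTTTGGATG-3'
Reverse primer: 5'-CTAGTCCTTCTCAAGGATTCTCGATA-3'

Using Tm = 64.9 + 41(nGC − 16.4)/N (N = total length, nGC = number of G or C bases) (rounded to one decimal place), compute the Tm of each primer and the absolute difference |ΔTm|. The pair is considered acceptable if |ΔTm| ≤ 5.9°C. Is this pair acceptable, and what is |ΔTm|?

|ΔTm| = 1.6°C; the pair is acceptable.

Forward: G+C = 12, N = 26 → Tm = 64.9 + 41·(12 − 16.4)/26 = 58.0°C.
Reverse: G+C = 11, N = 26 → Tm = 64.9 + 41·(11 − 16.4)/26 = 56.4°C.
|ΔTm| = |58.0 − 56.4| = 1.6°C, ≤ 5.9°C.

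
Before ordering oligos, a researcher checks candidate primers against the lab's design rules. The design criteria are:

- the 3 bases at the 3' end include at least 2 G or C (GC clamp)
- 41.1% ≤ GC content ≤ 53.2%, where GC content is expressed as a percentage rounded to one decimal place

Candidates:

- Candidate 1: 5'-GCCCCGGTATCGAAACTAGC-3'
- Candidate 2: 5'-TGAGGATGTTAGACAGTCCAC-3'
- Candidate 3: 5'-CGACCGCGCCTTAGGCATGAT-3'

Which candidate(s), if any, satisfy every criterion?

Candidate 1 (20 nt, A=5 T=3 G=5 C=7): 3' end AGC has 2 G/C ✓; GC 12/20 = 60.0%, outside 41.1–53.2% ✗ — fails.
Candidate 2 (21 nt, A=6 T=5 G=6 C=4): 3' end CAC has 2 G/C ✓; GC 10/21 = 47.6% ✓ — passes.
Candidate 3 (21 nt, A=4 T=4 G=6 C=7): 3' end GAT has 1 G/C, need ≥2 ✗; GC 13/21 = 61.9%, outside 41.1–53.2% ✗ — fails.

Candidate 2 only.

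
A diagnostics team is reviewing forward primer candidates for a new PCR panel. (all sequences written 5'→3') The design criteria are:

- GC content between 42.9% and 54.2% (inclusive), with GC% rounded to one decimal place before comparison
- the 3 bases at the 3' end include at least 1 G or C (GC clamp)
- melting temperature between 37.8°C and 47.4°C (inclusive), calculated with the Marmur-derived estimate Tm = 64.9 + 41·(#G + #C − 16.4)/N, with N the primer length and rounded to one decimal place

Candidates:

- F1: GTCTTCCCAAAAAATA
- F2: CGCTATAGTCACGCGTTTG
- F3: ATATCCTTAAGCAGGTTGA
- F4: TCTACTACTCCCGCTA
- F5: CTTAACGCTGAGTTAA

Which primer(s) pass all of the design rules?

F1 (16 nt, A=7 T=4 G=1 C=4): GC 5/16 = 31.3%, outside 42.9–54.2% ✗; 3' end ATA has 0 G/C, need ≥1 ✗; Tm = 64.9 + 41·(5 − 16.4)/16 = 35.7°C, outside 37.8–47.4°C ✗ — fails.
F2 (19 nt, A=3 T=6 G=5 C=5): GC 10/19 = 52.6% ✓; 3' end TTG has 1 G/C ✓; Tm = 64.9 + 41·(10 − 16.4)/19 = 51.1°C, outside 37.8–47.4°C ✗ — fails.
F3 (19 nt, A=6 T=6 G=4 C=3): GC 7/19 = 36.8%, outside 42.9–54.2% ✗; 3' end TGA has 1 G/C ✓; Tm = 64.9 + 41·(7 − 16.4)/19 = 44.6°C ✓ — fails.
F4 (16 nt, A=3 T=5 G=1 C=7): GC 8/16 = 50.0% ✓; 3' end CTA has 1 G/C ✓; Tm = 64.9 + 41·(8 − 16.4)/16 = 43.4°C ✓ — passes.
F5 (16 nt, A=5 T=5 G=3 C=3): GC 6/16 = 37.5%, outside 42.9–54.2% ✗; 3' end TAA has 0 G/C, need ≥1 ✗; Tm = 64.9 + 41·(6 − 16.4)/16 = 38.3°C ✓ — fails.

F4 only.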